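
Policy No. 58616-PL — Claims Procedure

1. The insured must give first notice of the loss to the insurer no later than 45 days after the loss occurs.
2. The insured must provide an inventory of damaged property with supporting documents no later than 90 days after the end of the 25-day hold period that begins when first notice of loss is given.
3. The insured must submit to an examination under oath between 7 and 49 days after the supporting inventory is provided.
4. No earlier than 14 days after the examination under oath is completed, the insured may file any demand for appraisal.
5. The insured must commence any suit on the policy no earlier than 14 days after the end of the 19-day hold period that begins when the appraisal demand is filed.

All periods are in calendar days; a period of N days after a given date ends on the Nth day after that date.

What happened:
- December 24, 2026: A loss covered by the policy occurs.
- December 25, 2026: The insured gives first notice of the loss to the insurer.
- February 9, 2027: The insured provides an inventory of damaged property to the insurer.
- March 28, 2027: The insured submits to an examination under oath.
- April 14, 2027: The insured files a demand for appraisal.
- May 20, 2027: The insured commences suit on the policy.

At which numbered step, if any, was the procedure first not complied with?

Step 1: 45 days after December 24, 2026 (when the loss occurs) is February 7, 2027; December 25, 2026 is within that limit.
Step 2: 90 days after January 19, 2027 (end of the 25-day hold period, which began when first notice of loss is given on December 25, 2026) is April 19, 2027; completed February 9, 2027, before the deadline.
Step 3: the window is 7–49 days after February 9, 2027 (when the supporting inventory is provided), so February 16, 2027 through March 30, 2027; done March 28, 2027 — within the window.
Step 4: the earliest permitted date is 14 days after March 28, 2027 (when the examination under oath is completed), i.e. April 11, 2027; done April 14, 2027 — permitted.
Step 5: the earliest permitted date is 14 days after May 3, 2027 (end of the 19-day hold period, which began when the appraisal demand is filed on April 14, 2027), i.e. May 17, 2027; done May 20, 2027 — permitted.

None — every step was satisfied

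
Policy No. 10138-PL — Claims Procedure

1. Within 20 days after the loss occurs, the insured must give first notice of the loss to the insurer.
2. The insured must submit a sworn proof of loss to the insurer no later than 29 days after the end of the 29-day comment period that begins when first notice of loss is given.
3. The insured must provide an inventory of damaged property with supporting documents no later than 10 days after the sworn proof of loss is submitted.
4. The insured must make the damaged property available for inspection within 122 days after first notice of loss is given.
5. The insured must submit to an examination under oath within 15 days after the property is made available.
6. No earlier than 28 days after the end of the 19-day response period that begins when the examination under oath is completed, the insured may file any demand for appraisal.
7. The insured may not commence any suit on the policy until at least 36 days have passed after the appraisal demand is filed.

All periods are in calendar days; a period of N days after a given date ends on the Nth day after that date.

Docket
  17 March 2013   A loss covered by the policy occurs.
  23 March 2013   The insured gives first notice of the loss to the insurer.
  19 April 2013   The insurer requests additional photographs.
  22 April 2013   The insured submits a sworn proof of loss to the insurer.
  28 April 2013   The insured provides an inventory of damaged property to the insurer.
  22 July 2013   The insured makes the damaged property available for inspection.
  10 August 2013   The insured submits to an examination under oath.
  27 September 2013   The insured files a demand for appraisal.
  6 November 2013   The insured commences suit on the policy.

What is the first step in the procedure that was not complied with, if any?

Step 5

(1) due by 17 March 2013 + 20 days = 6 April 2013; 23 March 2013 is within that limit.
(2) due by 21 April 2013 + 29 days = 20 May 2013; 22 April 2013 is within that limit.
(3) due by 22 April 2013 + 10 days = 2 May 2013; completed 28 April 2013, before the deadline.
(4) due by 23 March 2013 + 122 days = 23 July 2013; 22 July 2013 is within that limit.
(5) due by 22 July 2013 + 15 days = 6 August 2013; not done until 10 August 2013, 4 days after the deadline.
Later steps need not be reached.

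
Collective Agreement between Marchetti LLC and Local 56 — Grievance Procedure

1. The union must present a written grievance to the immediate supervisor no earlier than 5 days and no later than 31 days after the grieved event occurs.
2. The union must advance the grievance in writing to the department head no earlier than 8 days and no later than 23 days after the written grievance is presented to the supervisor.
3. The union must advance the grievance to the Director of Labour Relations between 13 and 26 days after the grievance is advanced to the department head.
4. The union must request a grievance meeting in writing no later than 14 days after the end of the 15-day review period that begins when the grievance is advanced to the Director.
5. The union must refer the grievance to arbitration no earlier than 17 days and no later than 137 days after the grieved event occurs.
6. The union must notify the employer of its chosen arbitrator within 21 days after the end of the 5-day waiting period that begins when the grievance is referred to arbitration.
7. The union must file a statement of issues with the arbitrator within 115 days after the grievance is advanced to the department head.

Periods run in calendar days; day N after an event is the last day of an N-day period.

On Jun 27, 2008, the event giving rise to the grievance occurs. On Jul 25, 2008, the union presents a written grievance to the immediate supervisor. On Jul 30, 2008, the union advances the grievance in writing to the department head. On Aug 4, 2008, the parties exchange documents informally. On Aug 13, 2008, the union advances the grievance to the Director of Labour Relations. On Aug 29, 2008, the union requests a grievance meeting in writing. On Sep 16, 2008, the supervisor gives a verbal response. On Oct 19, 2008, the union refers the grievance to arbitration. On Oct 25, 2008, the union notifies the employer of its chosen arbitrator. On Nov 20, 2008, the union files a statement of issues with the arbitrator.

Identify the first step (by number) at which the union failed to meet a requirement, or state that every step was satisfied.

Step 2

Step 1 — 5 and 31 days from Jun 27, 2008 (when the grieved event occurs) are Jul 2, 2008 and Jul 28, 2008 respectively; done Jul 25, 2008 — within the window.
Step 2 — 8 and 23 days from Jul 25, 2008 (when the written grievance is presented to the supervisor) are Aug 2, 2008 and Aug 17, 2008 respectively; done Jul 30, 2008 — 3 days before the window opened.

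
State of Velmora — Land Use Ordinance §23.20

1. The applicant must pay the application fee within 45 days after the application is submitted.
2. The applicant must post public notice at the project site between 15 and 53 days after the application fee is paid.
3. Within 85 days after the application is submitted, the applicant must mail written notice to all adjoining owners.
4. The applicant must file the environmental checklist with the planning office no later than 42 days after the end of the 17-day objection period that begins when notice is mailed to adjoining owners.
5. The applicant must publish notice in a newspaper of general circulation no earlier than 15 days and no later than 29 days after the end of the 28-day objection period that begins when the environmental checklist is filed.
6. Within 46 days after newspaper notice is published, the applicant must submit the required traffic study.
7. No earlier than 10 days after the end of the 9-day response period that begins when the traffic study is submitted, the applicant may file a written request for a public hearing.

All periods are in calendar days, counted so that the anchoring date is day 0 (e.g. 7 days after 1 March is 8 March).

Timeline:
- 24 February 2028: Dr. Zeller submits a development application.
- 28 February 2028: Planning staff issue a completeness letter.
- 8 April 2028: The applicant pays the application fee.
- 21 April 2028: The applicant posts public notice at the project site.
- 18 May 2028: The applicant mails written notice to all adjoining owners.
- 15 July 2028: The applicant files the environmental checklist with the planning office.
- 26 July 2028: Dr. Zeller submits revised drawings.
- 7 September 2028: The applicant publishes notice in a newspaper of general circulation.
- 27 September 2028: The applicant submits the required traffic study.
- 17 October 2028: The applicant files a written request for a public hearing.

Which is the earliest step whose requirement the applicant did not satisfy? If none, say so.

Step 2

Step 1 — counting 45 days from 24 February 2028 (when the application is submitted) gives a deadline of 9 April 2028; done 8 April 2028 — timely.
Step 2 — 15 and 53 days from 8 April 2028 (when the application fee is paid) are 23 April 2028 and 31 May 2028 respectively; done 21 April 2028 — 2 days before the window opened.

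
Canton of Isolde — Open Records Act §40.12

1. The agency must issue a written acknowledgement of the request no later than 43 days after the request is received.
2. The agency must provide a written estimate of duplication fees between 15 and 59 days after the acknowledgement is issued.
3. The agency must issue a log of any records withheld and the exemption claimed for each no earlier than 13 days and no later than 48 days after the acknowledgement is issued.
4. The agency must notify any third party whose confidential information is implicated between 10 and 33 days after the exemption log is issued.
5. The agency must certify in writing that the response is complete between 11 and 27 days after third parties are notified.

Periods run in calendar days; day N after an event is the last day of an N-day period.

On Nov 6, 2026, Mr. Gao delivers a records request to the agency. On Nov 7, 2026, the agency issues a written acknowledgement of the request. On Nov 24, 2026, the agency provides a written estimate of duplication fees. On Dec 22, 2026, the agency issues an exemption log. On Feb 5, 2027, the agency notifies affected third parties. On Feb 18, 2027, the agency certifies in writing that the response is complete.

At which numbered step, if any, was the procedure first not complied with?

(1) due by Nov 6, 2026 + 43 days = Dec 19, 2026; completed Nov 7, 2026, before the deadline.
(2) the permitted window runs from Nov 7, 2026 + 15 = Nov 22, 2026 to Nov 7, 2026 + 59 = Jan 5, 2027; done Nov 24, 2026, which is between those dates.
(3) the permitted window runs from Nov 7, 2026 + 13 = Nov 20, 2026 to Nov 7, 2026 + 48 = Dec 25, 2026; Dec 22, 2026 falls inside that range.
(4) the permitted window runs from Dec 22, 2026 + 10 = Jan 1, 2027 to Dec 22, 2026 + 33 = Jan 24, 2027; Feb 5, 2027 is 12 days past the end of the window.

Step 4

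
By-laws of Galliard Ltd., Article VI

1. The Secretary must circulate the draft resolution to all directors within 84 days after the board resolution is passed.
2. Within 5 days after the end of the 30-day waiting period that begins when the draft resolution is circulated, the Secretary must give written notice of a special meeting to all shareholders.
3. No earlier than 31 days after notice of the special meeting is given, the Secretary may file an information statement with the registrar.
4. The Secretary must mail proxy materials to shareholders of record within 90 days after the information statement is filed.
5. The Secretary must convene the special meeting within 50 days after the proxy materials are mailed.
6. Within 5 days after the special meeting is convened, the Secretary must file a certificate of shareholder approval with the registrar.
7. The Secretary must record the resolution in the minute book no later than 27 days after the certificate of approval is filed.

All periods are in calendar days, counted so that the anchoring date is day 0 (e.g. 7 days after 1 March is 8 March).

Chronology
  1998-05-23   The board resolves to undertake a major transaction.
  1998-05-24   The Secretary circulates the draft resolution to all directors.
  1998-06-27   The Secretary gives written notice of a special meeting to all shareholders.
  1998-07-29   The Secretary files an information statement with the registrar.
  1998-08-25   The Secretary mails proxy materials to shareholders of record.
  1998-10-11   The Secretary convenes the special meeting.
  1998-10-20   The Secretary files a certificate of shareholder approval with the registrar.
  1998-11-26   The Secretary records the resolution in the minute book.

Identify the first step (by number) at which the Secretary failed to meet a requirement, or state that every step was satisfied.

Step 6

Step 1: 84 days after 1998-05-23 (when the board resolution is passed) is 1998-08-15; completed 1998-05-24, before the deadline.
Step 2: 5 days after 1998-06-23 (end of the 30-day waiting period, which began when the draft resolution is circulated on 1998-05-24) is 1998-06-28; done 1998-06-27 — timely.
Step 3: the earliest permitted date is 31 days after 1998-06-27 (when notice of the special meeting is given), i.e. 1998-07-28; 1998-07-29 is on or after that date.
Step 4: 90 days after 1998-07-29 (when the information statement is filed) is 1998-10-27; 1998-08-25 is within that limit.
Step 5: 50 days after 1998-08-25 (when the proxy materials are mailed) is 1998-10-14; completed 1998-10-11, before the deadline.
Step 6: 5 days after 1998-10-11 (when the special meeting is convened) is 1998-10-16; not done until 1998-10-20, 4 days after the deadline.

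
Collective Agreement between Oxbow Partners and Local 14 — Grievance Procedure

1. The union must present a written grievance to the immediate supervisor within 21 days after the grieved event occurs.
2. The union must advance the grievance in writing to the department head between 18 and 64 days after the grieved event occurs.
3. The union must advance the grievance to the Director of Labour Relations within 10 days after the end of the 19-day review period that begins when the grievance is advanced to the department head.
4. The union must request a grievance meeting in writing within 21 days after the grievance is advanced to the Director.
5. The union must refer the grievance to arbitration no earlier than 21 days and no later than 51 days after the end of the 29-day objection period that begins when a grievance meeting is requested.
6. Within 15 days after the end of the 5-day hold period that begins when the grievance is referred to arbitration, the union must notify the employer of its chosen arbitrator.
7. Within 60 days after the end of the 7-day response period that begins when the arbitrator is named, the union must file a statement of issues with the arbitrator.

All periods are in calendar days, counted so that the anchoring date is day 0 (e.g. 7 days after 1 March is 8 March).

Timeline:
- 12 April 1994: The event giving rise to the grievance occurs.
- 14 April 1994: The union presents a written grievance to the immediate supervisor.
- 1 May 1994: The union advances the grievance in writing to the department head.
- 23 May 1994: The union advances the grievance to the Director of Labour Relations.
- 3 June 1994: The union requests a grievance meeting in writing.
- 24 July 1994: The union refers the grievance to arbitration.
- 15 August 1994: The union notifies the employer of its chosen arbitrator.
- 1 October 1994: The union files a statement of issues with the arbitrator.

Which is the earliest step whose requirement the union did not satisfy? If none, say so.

Step 1: 21 days after 12 April 1994 (when the grieved event occurs) is 3 May 1994; completed 14 April 1994, before the deadline.
Step 2: the window is 18–64 days after 12 April 1994 (when the grieved event occurs), so 30 April 1994 through 15 June 1994; 1 May 1994 falls inside that range.
Step 3: 10 days after 20 May 1994 (end of the 19-day review period, which began when the grievance is advanced to the department head on 1 May 1994) is 30 May 1994; 23 May 1994 is within that limit.
Step 4: 21 days after 23 May 1994 (when the grievance is advanced to the Director) is 13 June 1994; 3 June 1994 is within that limit.
Step 5: the window is 21–51 days after 2 July 1994 (end of the 29-day objection period, which began when a grievance meeting is requested on 3 June 1994), so 23 July 1994 through 22 August 1994; done 24 July 1994, which is between those dates.
Step 6: 15 days after 29 July 1994 (end of the 5-day hold period, which began when the grievance is referred to arbitration on 24 July 1994) is 13 August 1994; done 15 August 1994 — 2 days late.
No need to go further; step 6 was not satisfied.

Step 6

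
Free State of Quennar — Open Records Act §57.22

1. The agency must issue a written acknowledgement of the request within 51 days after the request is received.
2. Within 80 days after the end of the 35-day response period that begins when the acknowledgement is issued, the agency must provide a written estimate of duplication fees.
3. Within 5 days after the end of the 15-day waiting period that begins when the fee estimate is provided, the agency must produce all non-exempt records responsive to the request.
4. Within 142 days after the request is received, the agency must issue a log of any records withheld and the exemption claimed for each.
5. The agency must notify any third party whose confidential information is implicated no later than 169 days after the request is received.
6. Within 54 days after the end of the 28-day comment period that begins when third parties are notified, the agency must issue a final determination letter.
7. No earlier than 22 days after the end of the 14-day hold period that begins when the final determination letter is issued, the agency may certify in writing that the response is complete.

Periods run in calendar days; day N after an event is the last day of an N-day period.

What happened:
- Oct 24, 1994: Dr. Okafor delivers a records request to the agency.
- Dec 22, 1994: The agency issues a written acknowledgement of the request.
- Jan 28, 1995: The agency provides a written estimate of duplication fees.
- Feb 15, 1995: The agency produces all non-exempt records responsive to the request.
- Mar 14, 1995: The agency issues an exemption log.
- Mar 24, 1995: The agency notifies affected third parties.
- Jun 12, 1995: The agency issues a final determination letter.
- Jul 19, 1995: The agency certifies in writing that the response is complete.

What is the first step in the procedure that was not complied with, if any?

Step 1

(1) due by Oct 24, 1994 + 51 days = Dec 14, 1994; Dec 22, 1994 misses that deadline by 8 days.
That is the first point of non-compliance.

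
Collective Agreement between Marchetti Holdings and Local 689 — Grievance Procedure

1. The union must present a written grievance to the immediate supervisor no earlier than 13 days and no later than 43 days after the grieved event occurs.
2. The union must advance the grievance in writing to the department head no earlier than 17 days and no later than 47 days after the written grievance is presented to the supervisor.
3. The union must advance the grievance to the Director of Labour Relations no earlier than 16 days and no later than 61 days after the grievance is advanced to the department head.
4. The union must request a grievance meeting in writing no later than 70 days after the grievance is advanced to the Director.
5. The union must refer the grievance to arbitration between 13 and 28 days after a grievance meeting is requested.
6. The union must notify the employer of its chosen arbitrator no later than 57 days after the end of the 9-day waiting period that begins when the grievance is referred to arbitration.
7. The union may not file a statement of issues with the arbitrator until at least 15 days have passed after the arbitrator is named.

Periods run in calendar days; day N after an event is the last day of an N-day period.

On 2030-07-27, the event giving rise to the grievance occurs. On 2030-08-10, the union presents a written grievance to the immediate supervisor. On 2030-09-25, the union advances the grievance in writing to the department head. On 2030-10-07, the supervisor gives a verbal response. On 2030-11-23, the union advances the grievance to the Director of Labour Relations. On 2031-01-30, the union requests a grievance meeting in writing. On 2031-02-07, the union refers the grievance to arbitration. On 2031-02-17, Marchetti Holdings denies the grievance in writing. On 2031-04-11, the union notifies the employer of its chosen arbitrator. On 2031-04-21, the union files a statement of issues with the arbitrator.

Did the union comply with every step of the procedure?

No

Step 1: the window is 13–43 days after 2030-07-27 (when the grieved event occurs), so 2030-08-09 through 2030-09-08; done 2030-08-10, which is between those dates.
Step 2: the window is 17–47 days after 2030-08-10 (when the written grievance is presented to the supervisor), so 2030-08-27 through 2030-09-26; done 2030-09-25, which is between those dates.
Step 3: the window is 16–61 days after 2030-09-25 (when the grievance is advanced to the department head), so 2030-10-11 through 2030-11-25; 2030-11-23 falls inside that range.
Step 4: 70 days after 2030-11-23 (when the grievance is advanced to the Director) is 2031-02-01; 2031-01-30 is within that limit.
Step 5: the window is 13–28 days after 2031-01-30 (when a grievance meeting is requested), so 2031-02-12 through 2031-02-27; 2031-02-07 is 5 days too early.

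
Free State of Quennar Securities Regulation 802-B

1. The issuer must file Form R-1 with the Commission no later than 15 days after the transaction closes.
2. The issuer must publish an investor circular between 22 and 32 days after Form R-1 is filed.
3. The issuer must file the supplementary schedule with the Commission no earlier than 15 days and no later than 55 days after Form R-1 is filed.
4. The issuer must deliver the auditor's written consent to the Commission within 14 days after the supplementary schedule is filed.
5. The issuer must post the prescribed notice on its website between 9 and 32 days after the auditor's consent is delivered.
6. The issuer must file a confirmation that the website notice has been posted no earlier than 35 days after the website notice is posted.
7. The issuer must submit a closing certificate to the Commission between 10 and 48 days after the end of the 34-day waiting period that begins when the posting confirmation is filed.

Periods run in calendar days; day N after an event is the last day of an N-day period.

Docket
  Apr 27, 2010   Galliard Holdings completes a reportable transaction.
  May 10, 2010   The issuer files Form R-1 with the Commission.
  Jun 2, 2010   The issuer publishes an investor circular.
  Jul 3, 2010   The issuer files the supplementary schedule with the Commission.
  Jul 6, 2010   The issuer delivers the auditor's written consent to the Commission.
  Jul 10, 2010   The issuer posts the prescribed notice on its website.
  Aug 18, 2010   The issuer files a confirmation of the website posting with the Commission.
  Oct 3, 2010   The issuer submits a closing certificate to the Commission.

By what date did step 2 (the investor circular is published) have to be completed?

Step 2 runs from May 10, 2010, when Form R-1 is filed. The window is 22–32 days after May 10, 2010; it closes on Jun 11, 2010.

Jun 11, 2010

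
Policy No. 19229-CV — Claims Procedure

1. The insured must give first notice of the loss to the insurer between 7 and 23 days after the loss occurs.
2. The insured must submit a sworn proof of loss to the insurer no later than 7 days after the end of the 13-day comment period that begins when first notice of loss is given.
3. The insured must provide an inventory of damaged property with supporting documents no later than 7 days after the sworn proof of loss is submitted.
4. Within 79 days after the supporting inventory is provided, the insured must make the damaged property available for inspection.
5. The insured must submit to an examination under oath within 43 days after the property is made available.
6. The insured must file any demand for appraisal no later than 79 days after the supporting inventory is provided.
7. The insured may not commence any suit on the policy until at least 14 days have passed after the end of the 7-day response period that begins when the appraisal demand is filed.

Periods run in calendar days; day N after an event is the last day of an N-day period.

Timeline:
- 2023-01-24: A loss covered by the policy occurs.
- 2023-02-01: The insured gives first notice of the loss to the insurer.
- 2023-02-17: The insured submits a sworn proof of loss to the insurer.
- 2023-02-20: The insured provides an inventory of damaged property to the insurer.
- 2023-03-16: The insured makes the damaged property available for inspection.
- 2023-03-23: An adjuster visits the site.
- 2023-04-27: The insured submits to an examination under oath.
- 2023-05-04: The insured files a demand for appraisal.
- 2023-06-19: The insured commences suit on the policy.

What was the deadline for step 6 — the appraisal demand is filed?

2023-05-10

Step 6 runs from 2023-02-20, when the supporting inventory is provided. 79 days after 2023-02-20 is 2023-05-10.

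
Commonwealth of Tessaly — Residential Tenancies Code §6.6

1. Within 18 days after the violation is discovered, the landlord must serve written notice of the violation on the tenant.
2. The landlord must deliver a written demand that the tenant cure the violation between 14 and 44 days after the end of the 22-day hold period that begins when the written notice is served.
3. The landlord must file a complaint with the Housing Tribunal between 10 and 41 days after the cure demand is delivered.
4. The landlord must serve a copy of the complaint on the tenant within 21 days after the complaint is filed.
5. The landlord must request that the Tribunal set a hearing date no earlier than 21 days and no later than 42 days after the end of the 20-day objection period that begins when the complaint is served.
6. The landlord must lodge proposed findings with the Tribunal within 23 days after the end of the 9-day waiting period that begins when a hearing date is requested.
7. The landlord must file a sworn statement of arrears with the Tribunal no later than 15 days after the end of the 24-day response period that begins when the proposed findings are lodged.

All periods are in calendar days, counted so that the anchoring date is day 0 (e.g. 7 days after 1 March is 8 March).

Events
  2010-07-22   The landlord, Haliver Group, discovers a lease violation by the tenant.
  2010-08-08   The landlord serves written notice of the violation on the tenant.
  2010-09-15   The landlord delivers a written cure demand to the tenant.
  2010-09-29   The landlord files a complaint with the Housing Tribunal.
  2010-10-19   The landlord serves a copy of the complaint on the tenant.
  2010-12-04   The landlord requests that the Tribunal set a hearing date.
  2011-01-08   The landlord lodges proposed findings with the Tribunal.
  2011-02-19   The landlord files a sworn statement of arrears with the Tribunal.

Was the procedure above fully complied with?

Step 1 — counting 18 days from 2010-07-22 (when the violation is discovered) gives a deadline of 2010-08-09; done 2010-08-08 — timely.
Step 2 — 14 and 44 days from 2010-08-30 (end of the 22-day hold period, which began when the written notice is served on 2010-08-08) are 2010-09-13 and 2010-10-13 respectively; done 2010-09-15, which is between those dates.
Step 3 — 10 and 41 days from 2010-09-15 (when the cure demand is delivered) are 2010-09-25 and 2010-10-26 respectively; done 2010-09-29, which is between those dates.
Step 4 — counting 21 days from 2010-09-29 (when the complaint is filed) gives a deadline of 2010-10-20; done 2010-10-19 — timely.
Step 5 — 21 and 42 days from 2010-11-08 (end of the 20-day objection period, which began when the complaint is served on 2010-10-19) are 2010-11-29 and 2010-12-20 respectively; done 2010-12-04, which is between those dates.
Step 6 — counting 23 days from 2010-12-13 (end of the 9-day waiting period, which began when a hearing date is requested on 2010-12-04) gives a deadline of 2011-01-05; 2011-01-08 misses that deadline by 3 days.

No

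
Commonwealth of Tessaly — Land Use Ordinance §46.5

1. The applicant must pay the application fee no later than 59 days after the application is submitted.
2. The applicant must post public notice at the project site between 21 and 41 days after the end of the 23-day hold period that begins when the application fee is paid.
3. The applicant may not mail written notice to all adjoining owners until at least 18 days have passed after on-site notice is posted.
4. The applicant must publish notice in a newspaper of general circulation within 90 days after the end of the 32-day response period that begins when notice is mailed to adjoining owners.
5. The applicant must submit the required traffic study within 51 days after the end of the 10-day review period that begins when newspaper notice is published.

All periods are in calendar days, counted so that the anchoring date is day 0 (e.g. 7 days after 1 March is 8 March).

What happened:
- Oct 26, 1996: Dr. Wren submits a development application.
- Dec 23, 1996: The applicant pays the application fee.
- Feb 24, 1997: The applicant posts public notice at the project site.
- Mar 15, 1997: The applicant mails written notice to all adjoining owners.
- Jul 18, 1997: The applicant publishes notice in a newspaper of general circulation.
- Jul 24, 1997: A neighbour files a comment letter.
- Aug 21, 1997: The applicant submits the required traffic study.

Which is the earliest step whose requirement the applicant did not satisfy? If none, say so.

Step 1: 59 days after Oct 26, 1996 (when the application is submitted) is Dec 24, 1996; done Dec 23, 1996 — timely.
Step 2: the window is 21–41 days after Jan 15, 1997 (end of the 23-day hold period, which began when the application fee is paid on Dec 23, 1996), so Feb 5, 1997 through Feb 25, 1997; done Feb 24, 1997, which is between those dates.
Step 3: the earliest permitted date is 18 days after Feb 24, 1997 (when on-site notice is posted), i.e. Mar 14, 1997; Mar 15, 1997 is on or after that date.
Step 4: 90 days after Apr 16, 1997 (end of the 32-day response period, which began when notice is mailed to adjoining owners on Mar 15, 1997) is Jul 15, 1997; not done until Jul 18, 1997, 3 days after the deadline.
The procedure was therefore not followed at step 4.

Step 4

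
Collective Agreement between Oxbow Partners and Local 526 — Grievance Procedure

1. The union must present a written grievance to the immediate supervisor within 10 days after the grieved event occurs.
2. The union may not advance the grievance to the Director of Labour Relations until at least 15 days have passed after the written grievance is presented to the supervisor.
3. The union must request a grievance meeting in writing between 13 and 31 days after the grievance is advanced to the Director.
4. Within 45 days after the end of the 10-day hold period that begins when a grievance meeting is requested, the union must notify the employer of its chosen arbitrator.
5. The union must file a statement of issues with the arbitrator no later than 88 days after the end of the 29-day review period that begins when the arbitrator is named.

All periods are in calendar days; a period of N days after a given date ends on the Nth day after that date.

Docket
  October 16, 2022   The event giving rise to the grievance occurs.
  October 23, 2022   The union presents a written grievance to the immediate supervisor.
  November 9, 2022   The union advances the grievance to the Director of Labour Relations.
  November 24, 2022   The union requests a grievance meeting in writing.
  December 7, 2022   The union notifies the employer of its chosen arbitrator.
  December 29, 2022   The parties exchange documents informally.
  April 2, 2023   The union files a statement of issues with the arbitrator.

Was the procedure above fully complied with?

Step 1 — counting 10 days from October 16, 2022 (when the grieved event occurs) gives a deadline of October 26, 2022; done October 23, 2022 — timely.
Step 2 — must wait 15 days from October 23, 2022 (when the written grievance is presented to the supervisor), so not before November 7, 2022; done November 9, 2022, after the minimum wait.
Step 3 — 13 and 31 days from November 9, 2022 (when the grievance is advanced to the Director) are November 22, 2022 and December 10, 2022 respectively; November 24, 2022 falls inside that range.
Step 4 — counting 45 days from December 4, 2022 (end of the 10-day hold period, which began when a grievance meeting is requested on November 24, 2022) gives a deadline of January 18, 2023; completed December 7, 2022, before the deadline.
Step 5 — counting 88 days from January 5, 2023 (end of the 29-day review period, which began when the arbitrator is named on December 7, 2022) gives a deadline of April 3, 2023; done April 2, 2023 — timely.

Yes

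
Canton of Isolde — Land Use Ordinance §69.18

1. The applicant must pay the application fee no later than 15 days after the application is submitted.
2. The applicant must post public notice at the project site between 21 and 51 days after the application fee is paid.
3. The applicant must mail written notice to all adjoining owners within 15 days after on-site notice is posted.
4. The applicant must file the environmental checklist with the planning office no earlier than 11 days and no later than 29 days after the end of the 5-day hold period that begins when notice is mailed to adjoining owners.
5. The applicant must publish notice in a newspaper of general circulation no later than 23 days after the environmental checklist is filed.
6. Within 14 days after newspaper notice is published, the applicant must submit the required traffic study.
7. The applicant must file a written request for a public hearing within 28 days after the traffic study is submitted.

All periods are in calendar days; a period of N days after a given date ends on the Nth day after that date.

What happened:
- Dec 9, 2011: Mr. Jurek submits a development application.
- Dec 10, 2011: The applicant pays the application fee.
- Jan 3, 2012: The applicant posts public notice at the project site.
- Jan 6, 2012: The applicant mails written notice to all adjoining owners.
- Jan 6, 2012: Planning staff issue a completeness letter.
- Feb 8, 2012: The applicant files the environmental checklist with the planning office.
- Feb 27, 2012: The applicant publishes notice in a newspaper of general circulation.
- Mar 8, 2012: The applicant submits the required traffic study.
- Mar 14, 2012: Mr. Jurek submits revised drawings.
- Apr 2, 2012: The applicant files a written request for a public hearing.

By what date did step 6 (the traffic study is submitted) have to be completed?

Step 6 runs from Feb 27, 2012, when newspaper notice is published. 14 days after Feb 27, 2012 is Mar 12, 2012.

Mar 12, 2012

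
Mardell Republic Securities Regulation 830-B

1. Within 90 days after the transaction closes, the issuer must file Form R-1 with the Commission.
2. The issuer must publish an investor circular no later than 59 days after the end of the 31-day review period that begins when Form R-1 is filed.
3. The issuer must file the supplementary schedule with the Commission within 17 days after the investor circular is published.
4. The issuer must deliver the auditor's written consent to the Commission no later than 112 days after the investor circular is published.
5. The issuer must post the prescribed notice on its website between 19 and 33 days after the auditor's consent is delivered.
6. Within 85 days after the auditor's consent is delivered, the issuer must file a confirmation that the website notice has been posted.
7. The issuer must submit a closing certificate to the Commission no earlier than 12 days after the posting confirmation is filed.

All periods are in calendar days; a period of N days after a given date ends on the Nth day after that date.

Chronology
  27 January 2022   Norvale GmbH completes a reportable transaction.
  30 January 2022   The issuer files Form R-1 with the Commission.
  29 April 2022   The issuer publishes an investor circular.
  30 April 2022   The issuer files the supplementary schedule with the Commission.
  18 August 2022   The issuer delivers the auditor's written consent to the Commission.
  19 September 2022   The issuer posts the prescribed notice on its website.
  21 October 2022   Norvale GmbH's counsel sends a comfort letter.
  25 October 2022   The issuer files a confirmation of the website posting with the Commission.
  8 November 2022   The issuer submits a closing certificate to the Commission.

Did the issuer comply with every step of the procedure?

(1) due by 27 January 2022 + 90 days = 27 April 2022; 30 January 2022 is within that limit.
(2) due by 2 March 2022 + 59 days = 30 April 2022; completed 29 April 2022, before the deadline.
(3) due by 29 April 2022 + 17 days = 16 May 2022; 30 April 2022 is within that limit.
(4) due by 29 April 2022 + 112 days = 19 August 2022; completed 18 August 2022, before the deadline.
(5) the permitted window runs from 18 August 2022 + 19 = 6 September 2022 to 18 August 2022 + 33 = 20 September 2022; done 19 September 2022 — within the window.
(6) due by 18 August 2022 + 85 days = 11 November 2022; 25 October 2022 is within that limit.
(7) permitted from 25 October 2022 + 12 days = 6 November 2022 onward; 8 November 2022 is on or after that date.

Yes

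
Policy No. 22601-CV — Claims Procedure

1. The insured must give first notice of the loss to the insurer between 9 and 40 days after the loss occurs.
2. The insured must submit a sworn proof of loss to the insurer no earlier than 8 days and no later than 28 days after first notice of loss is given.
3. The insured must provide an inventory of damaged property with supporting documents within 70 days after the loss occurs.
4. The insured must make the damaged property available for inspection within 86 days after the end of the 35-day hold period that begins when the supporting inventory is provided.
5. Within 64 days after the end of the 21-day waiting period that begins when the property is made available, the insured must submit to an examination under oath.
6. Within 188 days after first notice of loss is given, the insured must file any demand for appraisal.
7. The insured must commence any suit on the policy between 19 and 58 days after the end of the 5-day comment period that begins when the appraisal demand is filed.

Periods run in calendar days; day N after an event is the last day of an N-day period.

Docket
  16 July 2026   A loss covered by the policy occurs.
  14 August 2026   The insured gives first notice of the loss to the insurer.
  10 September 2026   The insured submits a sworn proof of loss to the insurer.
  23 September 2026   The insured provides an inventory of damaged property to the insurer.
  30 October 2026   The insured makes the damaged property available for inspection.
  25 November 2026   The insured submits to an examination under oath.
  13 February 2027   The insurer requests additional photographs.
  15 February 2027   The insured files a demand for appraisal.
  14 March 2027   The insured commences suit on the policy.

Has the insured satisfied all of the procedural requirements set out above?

Yes

Step 1: the window is 9–40 days after 16 July 2026 (when the loss occurs), so 25 July 2026 through 25 August 2026; 14 August 2026 falls inside that range.
Step 2: the window is 8–28 days after 14 August 2026 (when first notice of loss is given), so 22 August 2026 through 11 September 2026; done 10 September 2026, which is between those dates.
Step 3: 70 days after 16 July 2026 (when the loss occurs) is 24 September 2026; completed 23 September 2026, before the deadline.
Step 4: 86 days after 28 October 2026 (end of the 35-day hold period, which began when the supporting inventory is provided on 23 September 2026) is 22 January 2027; completed 30 October 2026, before the deadline.
Step 5: 64 days after 20 November 2026 (end of the 21-day waiting period, which began when the property is made available on 30 October 2026) is 23 January 2027; done 25 November 2026 — timely.
Step 6: 188 days after 14 August 2026 (when first notice of loss is given) is 18 February 2027; 15 February 2027 is within that limit.
Step 7: the window is 19–58 days after 20 February 2027 (end of the 5-day comment period, which began when the appraisal demand is filed on 15 February 2027), so 11 March 2027 through 19 April 2027; done 14 March 2027 — within the window.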